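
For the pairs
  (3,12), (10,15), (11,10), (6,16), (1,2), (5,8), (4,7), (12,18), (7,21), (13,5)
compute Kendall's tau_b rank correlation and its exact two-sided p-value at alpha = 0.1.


Step 1: Enumerate the 45 unordered pairs (i,j) with i<j and classify each by sign(x_j-x_i) * sign(y_j-y_i).
  (1,2):dx=+7,dy=+3->C; (1,3):dx=+8,dy=-2->D; (1,4):dx=+3,dy=+4->C; (1,5):dx=-2,dy=-10->C
  (1,6):dx=+2,dy=-4->D; (1,7):dx=+1,dy=-5->D; (1,8):dx=+9,dy=+6->C; (1,9):dx=+4,dy=+9->C
  (1,10):dx=+10,dy=-7->D; (2,3):dx=+1,dy=-5->D; (2,4):dx=-4,dy=+1->D; (2,5):dx=-9,dy=-13->C
  (2,6):dx=-5,dy=-7->C; (2,7):dx=-6,dy=-8->C; (2,8):dx=+2,dy=+3->C; (2,9):dx=-3,dy=+6->D
  (2,10):dx=+3,dy=-10->D; (3,4):dx=-5,dy=+6->D; (3,5):dx=-10,dy=-8->C; (3,6):dx=-6,dy=-2->C
  (3,7):dx=-7,dy=-3->C; (3,8):dx=+1,dy=+8->C; (3,9):dx=-4,dy=+11->D; (3,10):dx=+2,dy=-5->D
  (4,5):dx=-5,dy=-14->C; (4,6):dx=-1,dy=-8->C; (4,7):dx=-2,dy=-9->C; (4,8):dx=+6,dy=+2->C
  (4,9):dx=+1,dy=+5->C; (4,10):dx=+7,dy=-11->D; (5,6):dx=+4,dy=+6->C; (5,7):dx=+3,dy=+5->C
  (5,8):dx=+11,dy=+16->C; (5,9):dx=+6,dy=+19->C; (5,10):dx=+12,dy=+3->C; (6,7):dx=-1,dy=-1->C
  (6,8):dx=+7,dy=+10->C; (6,9):dx=+2,dy=+13->C; (6,10):dx=+8,dy=-3->D; (7,8):dx=+8,dy=+11->C
  (7,9):dx=+3,dy=+14->C; (7,10):dx=+9,dy=-2->D; (8,9):dx=-5,dy=+3->D; (8,10):dx=+1,dy=-13->D
  (9,10):dx=+6,dy=-16->D
Step 2: C = 28, D = 17, total pairs = 45.
Step 3: tau = (C - D)/(n(n-1)/2) = (28 - 17)/45 = 0.244444.
Step 4: Exact two-sided p-value (enumerate n! = 3628800 permutations of y under H0): p = 0.380720.
Step 5: alpha = 0.1. fail to reject H0.

tau_b = 0.2444 (C=28, D=17), p = 0.380720, fail to reject H0.


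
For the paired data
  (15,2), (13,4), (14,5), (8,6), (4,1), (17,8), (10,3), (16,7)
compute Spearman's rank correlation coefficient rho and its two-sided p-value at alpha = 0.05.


Step 1: Rank x and y separately (midranks; no ties here).
rank(x): 15->6, 13->4, 14->5, 8->2, 4->1, 17->8, 10->3, 16->7
rank(y): 2->2, 4->4, 5->5, 6->6, 1->1, 8->8, 3->3, 7->7
Step 2: d_i = R_x(i) - R_y(i); compute d_i^2.
  (6-2)^2=16, (4-4)^2=0, (5-5)^2=0, (2-6)^2=16, (1-1)^2=0, (8-8)^2=0, (3-3)^2=0, (7-7)^2=0
sum(d^2) = 32.
Step 3: rho = 1 - 6*32 / (8*(8^2 - 1)) = 1 - 192/504 = 0.619048.
Step 4: Under H0, t = rho * sqrt((n-2)/(1-rho^2)) = 1.9308 ~ t(6).
Step 5: Two-sided p-value from the t-distribution with 6 df = 0.101733.
Step 6: alpha = 0.05. fail to reject H0.

rho = 0.6190, p = 0.101733, fail to reject H0 at alpha = 0.05.


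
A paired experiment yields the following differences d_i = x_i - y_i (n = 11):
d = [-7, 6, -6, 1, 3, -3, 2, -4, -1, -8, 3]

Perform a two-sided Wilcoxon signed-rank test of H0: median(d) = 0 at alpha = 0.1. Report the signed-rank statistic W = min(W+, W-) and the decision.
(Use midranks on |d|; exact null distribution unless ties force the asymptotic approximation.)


Step 1: Drop any zero differences (none here) and take |d_i|.
|d| = [7, 6, 6, 1, 3, 3, 2, 4, 1, 8, 3]
Step 2: Midrank |d_i| (ties get averaged ranks).
ranks: |7|->10, |6|->8.5, |6|->8.5, |1|->1.5, |3|->5, |3|->5, |2|->3, |4|->7, |1|->1.5, |8|->11, |3|->5
Step 3: Attach original signs; sum ranks with positive sign and with negative sign.
W+ = 8.5 + 1.5 + 5 + 3 + 5 = 23
W- = 10 + 8.5 + 5 + 7 + 1.5 + 11 = 43
(Check: W+ + W- = 66 should equal n(n+1)/2 = 66.)
Step 4: Test statistic W = min(W+, W-) = 23.
Step 5: Ties in |d|, so use the tie-corrected normal approximation.
        E[W] = n(n+1)/4 = 11*12/4 = 33.
        Tie groups: |d|=1 (t=2), |d|=3 (t=3), |d|=6 (t=2); sum(t^3 - t) = 36.
        Var[W] = n(n+1)(2n+1)/24 - sum(t^3-t)/48 = 3036/24 - 36/48 = 125.75.
        z = (W - E[W]) / sqrt(Var[W]) = (23 - 33) / 11.2138 = -0.8918.
        Two-sided p = 2*Phi(z) = 0.372524.
Step 6: alpha = 0.1. fail to reject H0.

W+ = 23, W- = 43, W = min = 23, p = 0.372524, fail to reject H0.


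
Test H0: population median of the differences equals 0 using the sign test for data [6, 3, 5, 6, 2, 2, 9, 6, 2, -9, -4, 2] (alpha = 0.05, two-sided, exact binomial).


Step 1: Discard zero differences. Original n = 12; n_eff = number of nonzero differences = 12.
Nonzero differences (with sign): +6, +3, +5, +6, +2, +2, +9, +6, +2, -9, -4, +2
Step 2: Count signs: positive = 10, negative = 2.
Step 3: Under H0: P(positive) = 0.5, so the number of positives S ~ Bin(12, 0.5).
Step 4: Two-sided exact p-value = sum of Bin(12,0.5) probabilities at or below the observed probability = 0.038574.
Step 5: alpha = 0.05. reject H0.

n_eff = 12, pos = 10, neg = 2, p = 0.038574, reject H0.


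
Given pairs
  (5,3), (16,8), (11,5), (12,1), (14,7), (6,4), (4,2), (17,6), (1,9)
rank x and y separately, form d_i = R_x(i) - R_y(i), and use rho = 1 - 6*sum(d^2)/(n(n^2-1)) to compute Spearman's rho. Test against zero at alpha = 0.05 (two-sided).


Step 1: Rank x and y separately (midranks; no ties here).
rank(x): 5->3, 16->8, 11->5, 12->6, 14->7, 6->4, 4->2, 17->9, 1->1
rank(y): 3->3, 8->8, 5->5, 1->1, 7->7, 4->4, 2->2, 6->6, 9->9
Step 2: d_i = R_x(i) - R_y(i); compute d_i^2.
  (3-3)^2=0, (8-8)^2=0, (5-5)^2=0, (6-1)^2=25, (7-7)^2=0, (4-4)^2=0, (2-2)^2=0, (9-6)^2=9, (1-9)^2=64
sum(d^2) = 98.
Step 3: rho = 1 - 6*98 / (9*(9^2 - 1)) = 1 - 588/720 = 0.183333.
Step 4: Under H0, t = rho * sqrt((n-2)/(1-rho^2)) = 0.4934 ~ t(7).
Step 5: Two-sided p-value from the t-distribution with 7 df = 0.636820.
Step 6: alpha = 0.05. fail to reject H0.

rho = 0.1833, p = 0.636820, fail to reject H0 at alpha = 0.05.


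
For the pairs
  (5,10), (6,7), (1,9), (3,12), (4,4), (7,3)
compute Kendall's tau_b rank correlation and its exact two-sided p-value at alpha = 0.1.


Step 1: Enumerate the 15 unordered pairs (i,j) with i<j and classify each by sign(x_j-x_i) * sign(y_j-y_i).
  (1,2):dx=+1,dy=-3->D; (1,3):dx=-4,dy=-1->C; (1,4):dx=-2,dy=+2->D; (1,5):dx=-1,dy=-6->C
  (1,6):dx=+2,dy=-7->D; (2,3):dx=-5,dy=+2->D; (2,4):dx=-3,dy=+5->D; (2,5):dx=-2,dy=-3->C
  (2,6):dx=+1,dy=-4->D; (3,4):dx=+2,dy=+3->C; (3,5):dx=+3,dy=-5->D; (3,6):dx=+6,dy=-6->D
  (4,5):dx=+1,dy=-8->D; (4,6):dx=+4,dy=-9->D; (5,6):dx=+3,dy=-1->D
Step 2: C = 4, D = 11, total pairs = 15.
Step 3: tau = (C - D)/(n(n-1)/2) = (4 - 11)/15 = -0.466667.
Step 4: Exact two-sided p-value (enumerate n! = 720 permutations of y under H0): p = 0.272222.
Step 5: alpha = 0.1. fail to reject H0.

tau_b = -0.4667 (C=4, D=11), p = 0.272222, fail to reject H0.


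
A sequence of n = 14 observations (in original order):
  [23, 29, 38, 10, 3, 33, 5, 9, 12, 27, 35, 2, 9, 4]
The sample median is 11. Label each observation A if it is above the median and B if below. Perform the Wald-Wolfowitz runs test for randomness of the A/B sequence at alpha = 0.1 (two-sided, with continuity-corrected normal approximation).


Step 1: Compute median = 11; label A = above, B = below.
Labels in order: AAABBABBAAABBB  (n_A = 7, n_B = 7)
Step 2: Count runs R = 6.
Step 3: Under H0 (random ordering), E[R] = 2*n_A*n_B/(n_A+n_B) + 1 = 2*7*7/14 + 1 = 8.0000.
        Var[R] = 2*n_A*n_B*(2*n_A*n_B - n_A - n_B) / ((n_A+n_B)^2 * (n_A+n_B-1)) = 8232/2548 = 3.2308.
        SD[R] = 1.7974.
Step 4: Continuity-corrected z = (R + 0.5 - E[R]) / SD[R] = (6 + 0.5 - 8.0000) / 1.7974 = -0.8345.
Step 5: Two-sided p-value via normal approximation = 2*(1 - Phi(|z|)) = 0.403986.
Step 6: alpha = 0.1. fail to reject H0.

R = 6, z = -0.8345, p = 0.403986, fail to reject H0.


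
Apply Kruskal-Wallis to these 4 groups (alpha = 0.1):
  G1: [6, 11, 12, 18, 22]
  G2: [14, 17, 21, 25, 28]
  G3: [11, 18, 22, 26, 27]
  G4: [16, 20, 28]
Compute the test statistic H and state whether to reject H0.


Step 1: Combine all N = 18 observations and assign midranks.
sorted (value, group, rank): (6,G1,1), (11,G1,2.5), (11,G3,2.5), (12,G1,4), (14,G2,5), (16,G4,6), (17,G2,7), (18,G1,8.5), (18,G3,8.5), (20,G4,10), (21,G2,11), (22,G1,12.5), (22,G3,12.5), (25,G2,14), (26,G3,15), (27,G3,16), (28,G2,17.5), (28,G4,17.5)
Step 2: Sum ranks within each group.
R_1 = 28.5 (n_1 = 5)
R_2 = 54.5 (n_2 = 5)
R_3 = 54.5 (n_3 = 5)
R_4 = 33.5 (n_4 = 3)
Step 3: H = 12/(N(N+1)) * sum(R_i^2/n_i) - 3(N+1)
     = 12/(18*19) * (28.5^2/5 + 54.5^2/5 + 54.5^2/5 + 33.5^2/3) - 3*19
     = 0.035088 * 1724.63 - 57
     = 3.513450.
Step 4: Ties present; correction factor C = 1 - 24/(18^3 - 18) = 0.995872. Corrected H = 3.513450 / 0.995872 = 3.528014.
Step 5: Under H0, H ~ chi^2(3); p-value = 0.317147.
Step 6: alpha = 0.1. fail to reject H0.

H = 3.5280, df = 3, p = 0.317147, fail to reject H0.


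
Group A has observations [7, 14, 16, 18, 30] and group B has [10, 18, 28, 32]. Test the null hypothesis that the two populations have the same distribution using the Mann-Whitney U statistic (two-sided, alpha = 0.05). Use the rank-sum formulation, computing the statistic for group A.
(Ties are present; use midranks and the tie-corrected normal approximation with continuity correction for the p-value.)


Step 1: Combine and sort all 9 observations; assign midranks.
sorted (value, group): (7,X), (10,Y), (14,X), (16,X), (18,X), (18,Y), (28,Y), (30,X), (32,Y)
ranks: 7->1, 10->2, 14->3, 16->4, 18->5.5, 18->5.5, 28->7, 30->8, 32->9
Step 2: Rank sum for X: R1 = 1 + 3 + 4 + 5.5 + 8 = 21.5.
Step 3: U_X = R1 - n1(n1+1)/2 = 21.5 - 5*6/2 = 21.5 - 15 = 6.5.
       U_Y = n1*n2 - U_X = 20 - 6.5 = 13.5.
Step 4: Ties are present, so use the tie-corrected normal approximation (with continuity correction) for the p-value.
Step 5: p-value = 0.460558; compare to alpha = 0.05. fail to reject H0.

U_X = 6.5, p = 0.460558, fail to reject H0 at alpha = 0.05.


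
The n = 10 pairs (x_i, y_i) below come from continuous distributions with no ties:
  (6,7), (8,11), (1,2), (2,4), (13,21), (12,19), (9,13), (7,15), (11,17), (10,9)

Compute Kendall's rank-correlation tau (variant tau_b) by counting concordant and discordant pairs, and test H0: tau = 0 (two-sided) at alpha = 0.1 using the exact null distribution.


Step 1: Enumerate the 45 unordered pairs (i,j) with i<j and classify each by sign(x_j-x_i) * sign(y_j-y_i).
  (1,2):dx=+2,dy=+4->C; (1,3):dx=-5,dy=-5->C; (1,4):dx=-4,dy=-3->C; (1,5):dx=+7,dy=+14->C
  (1,6):dx=+6,dy=+12->C; (1,7):dx=+3,dy=+6->C; (1,8):dx=+1,dy=+8->C; (1,9):dx=+5,dy=+10->C
  (1,10):dx=+4,dy=+2->C; (2,3):dx=-7,dy=-9->C; (2,4):dx=-6,dy=-7->C; (2,5):dx=+5,dy=+10->C
  (2,6):dx=+4,dy=+8->C; (2,7):dx=+1,dy=+2->C; (2,8):dx=-1,dy=+4->D; (2,9):dx=+3,dy=+6->C
  (2,10):dx=+2,dy=-2->D; (3,4):dx=+1,dy=+2->C; (3,5):dx=+12,dy=+19->C; (3,6):dx=+11,dy=+17->C
  (3,7):dx=+8,dy=+11->C; (3,8):dx=+6,dy=+13->C; (3,9):dx=+10,dy=+15->C; (3,10):dx=+9,dy=+7->C
  (4,5):dx=+11,dy=+17->C; (4,6):dx=+10,dy=+15->C; (4,7):dx=+7,dy=+9->C; (4,8):dx=+5,dy=+11->C
  (4,9):dx=+9,dy=+13->C; (4,10):dx=+8,dy=+5->C; (5,6):dx=-1,dy=-2->C; (5,7):dx=-4,dy=-8->C
  (5,8):dx=-6,dy=-6->C; (5,9):dx=-2,dy=-4->C; (5,10):dx=-3,dy=-12->C; (6,7):dx=-3,dy=-6->C
  (6,8):dx=-5,dy=-4->C; (6,9):dx=-1,dy=-2->C; (6,10):dx=-2,dy=-10->C; (7,8):dx=-2,dy=+2->D
  (7,9):dx=+2,dy=+4->C; (7,10):dx=+1,dy=-4->D; (8,9):dx=+4,dy=+2->C; (8,10):dx=+3,dy=-6->D
  (9,10):dx=-1,dy=-8->C
Step 2: C = 40, D = 5, total pairs = 45.
Step 3: tau = (C - D)/(n(n-1)/2) = (40 - 5)/45 = 0.777778.
Step 4: Exact two-sided p-value (enumerate n! = 3628800 permutations of y under H0): p = 0.000946.
Step 5: alpha = 0.1. reject H0.

tau_b = 0.7778 (C=40, D=5), p = 0.000946, reject H0.


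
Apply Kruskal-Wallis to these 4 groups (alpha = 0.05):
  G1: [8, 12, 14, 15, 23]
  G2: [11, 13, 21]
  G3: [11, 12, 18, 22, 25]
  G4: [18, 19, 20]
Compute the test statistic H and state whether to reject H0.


Step 1: Combine all N = 16 observations and assign midranks.
sorted (value, group, rank): (8,G1,1), (11,G2,2.5), (11,G3,2.5), (12,G1,4.5), (12,G3,4.5), (13,G2,6), (14,G1,7), (15,G1,8), (18,G3,9.5), (18,G4,9.5), (19,G4,11), (20,G4,12), (21,G2,13), (22,G3,14), (23,G1,15), (25,G3,16)
Step 2: Sum ranks within each group.
R_1 = 35.5 (n_1 = 5)
R_2 = 21.5 (n_2 = 3)
R_3 = 46.5 (n_3 = 5)
R_4 = 32.5 (n_4 = 3)
Step 3: H = 12/(N(N+1)) * sum(R_i^2/n_i) - 3(N+1)
     = 12/(16*17) * (35.5^2/5 + 21.5^2/3 + 46.5^2/5 + 32.5^2/3) - 3*17
     = 0.044118 * 1190.67 - 51
     = 1.529412.
Step 4: Ties present; correction factor C = 1 - 18/(16^3 - 16) = 0.995588. Corrected H = 1.529412 / 0.995588 = 1.536189.
Step 5: Under H0, H ~ chi^2(3); p-value = 0.673943.
Step 6: alpha = 0.05. fail to reject H0.

H = 1.5362, df = 3, p = 0.673943, fail to reject H0.


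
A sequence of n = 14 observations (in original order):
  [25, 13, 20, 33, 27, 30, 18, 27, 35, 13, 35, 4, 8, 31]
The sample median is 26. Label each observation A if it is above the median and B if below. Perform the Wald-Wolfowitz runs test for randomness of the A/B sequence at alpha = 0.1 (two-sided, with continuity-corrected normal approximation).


Step 1: Compute median = 26; label A = above, B = below.
Labels in order: BBBAAABAABABBA  (n_A = 7, n_B = 7)
Step 2: Count runs R = 8.
Step 3: Under H0 (random ordering), E[R] = 2*n_A*n_B/(n_A+n_B) + 1 = 2*7*7/14 + 1 = 8.0000.
        Var[R] = 2*n_A*n_B*(2*n_A*n_B - n_A - n_B) / ((n_A+n_B)^2 * (n_A+n_B-1)) = 8232/2548 = 3.2308.
        SD[R] = 1.7974.
Step 4: R = E[R], so z = 0 with no continuity correction.
Step 5: Two-sided p-value via normal approximation = 2*(1 - Phi(|z|)) = 1.000000.
Step 6: alpha = 0.1. fail to reject H0.

R = 8, z = 0.0000, p = 1.000000, fail to reject H0.


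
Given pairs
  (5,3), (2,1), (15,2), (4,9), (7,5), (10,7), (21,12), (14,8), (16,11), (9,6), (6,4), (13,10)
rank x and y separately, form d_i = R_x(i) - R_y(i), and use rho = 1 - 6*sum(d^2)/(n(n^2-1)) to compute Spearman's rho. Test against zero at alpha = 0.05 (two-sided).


Step 1: Rank x and y separately (midranks; no ties here).
rank(x): 5->3, 2->1, 15->10, 4->2, 7->5, 10->7, 21->12, 14->9, 16->11, 9->6, 6->4, 13->8
rank(y): 3->3, 1->1, 2->2, 9->9, 5->5, 7->7, 12->12, 8->8, 11->11, 6->6, 4->4, 10->10
Step 2: d_i = R_x(i) - R_y(i); compute d_i^2.
  (3-3)^2=0, (1-1)^2=0, (10-2)^2=64, (2-9)^2=49, (5-5)^2=0, (7-7)^2=0, (12-12)^2=0, (9-8)^2=1, (11-11)^2=0, (6-6)^2=0, (4-4)^2=0, (8-10)^2=4
sum(d^2) = 118.
Step 3: rho = 1 - 6*118 / (12*(12^2 - 1)) = 1 - 708/1716 = 0.587413.
Step 4: Under H0, t = rho * sqrt((n-2)/(1-rho^2)) = 2.2953 ~ t(10).
Step 5: Two-sided p-value from the t-distribution with 10 df = 0.044609.
Step 6: alpha = 0.05. reject H0.

rho = 0.5874, p = 0.044609, reject H0 at alpha = 0.05.


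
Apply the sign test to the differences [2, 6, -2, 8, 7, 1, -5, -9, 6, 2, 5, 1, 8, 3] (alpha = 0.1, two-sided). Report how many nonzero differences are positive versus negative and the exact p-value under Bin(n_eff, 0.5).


Step 1: Discard zero differences. Original n = 14; n_eff = number of nonzero differences = 14.
Nonzero differences (with sign): +2, +6, -2, +8, +7, +1, -5, -9, +6, +2, +5, +1, +8, +3
Step 2: Count signs: positive = 11, negative = 3.
Step 3: Under H0: P(positive) = 0.5, so the number of positives S ~ Bin(14, 0.5).
Step 4: Two-sided exact p-value = sum of Bin(14,0.5) probabilities at or below the observed probability = 0.057373.
Step 5: alpha = 0.1. reject H0.

n_eff = 14, pos = 11, neg = 3, p = 0.057373, reject H0.


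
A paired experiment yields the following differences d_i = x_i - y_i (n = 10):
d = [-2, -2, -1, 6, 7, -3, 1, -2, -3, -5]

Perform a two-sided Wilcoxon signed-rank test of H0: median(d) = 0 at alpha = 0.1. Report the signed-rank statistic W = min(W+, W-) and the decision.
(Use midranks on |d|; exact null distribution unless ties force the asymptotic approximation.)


Step 1: Drop any zero differences (none here) and take |d_i|.
|d| = [2, 2, 1, 6, 7, 3, 1, 2, 3, 5]
Step 2: Midrank |d_i| (ties get averaged ranks).
ranks: |2|->4, |2|->4, |1|->1.5, |6|->9, |7|->10, |3|->6.5, |1|->1.5, |2|->4, |3|->6.5, |5|->8
Step 3: Attach original signs; sum ranks with positive sign and with negative sign.
W+ = 9 + 10 + 1.5 = 20.5
W- = 4 + 4 + 1.5 + 6.5 + 4 + 6.5 + 8 = 34.5
(Check: W+ + W- = 55 should equal n(n+1)/2 = 55.)
Step 4: Test statistic W = min(W+, W-) = 20.5.
Step 5: Ties in |d|, so use the tie-corrected normal approximation.
        E[W] = n(n+1)/4 = 10*11/4 = 27.5.
        Tie groups: |d|=1 (t=2), |d|=2 (t=3), |d|=3 (t=2); sum(t^3 - t) = 36.
        Var[W] = n(n+1)(2n+1)/24 - sum(t^3-t)/48 = 2310/24 - 36/48 = 95.5.
        z = (W - E[W]) / sqrt(Var[W]) = (20.5 - 27.5) / 9.7724 = -0.7163.
        Two-sided p = 2*Phi(z) = 0.473805.
Step 6: alpha = 0.1. fail to reject H0.

W+ = 20.5, W- = 34.5, W = min = 20.5, p = 0.473805, fail to reject H0.


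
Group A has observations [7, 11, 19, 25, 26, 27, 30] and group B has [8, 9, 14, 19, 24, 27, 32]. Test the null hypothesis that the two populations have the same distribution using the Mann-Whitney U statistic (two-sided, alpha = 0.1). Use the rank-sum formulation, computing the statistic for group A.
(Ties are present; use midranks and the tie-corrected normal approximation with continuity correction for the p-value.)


Step 1: Combine and sort all 14 observations; assign midranks.
sorted (value, group): (7,X), (8,Y), (9,Y), (11,X), (14,Y), (19,X), (19,Y), (24,Y), (25,X), (26,X), (27,X), (27,Y), (30,X), (32,Y)
ranks: 7->1, 8->2, 9->3, 11->4, 14->5, 19->6.5, 19->6.5, 24->8, 25->9, 26->10, 27->11.5, 27->11.5, 30->13, 32->14
Step 2: Rank sum for X: R1 = 1 + 4 + 6.5 + 9 + 10 + 11.5 + 13 = 55.
Step 3: U_X = R1 - n1(n1+1)/2 = 55 - 7*8/2 = 55 - 28 = 27.
       U_Y = n1*n2 - U_X = 49 - 27 = 22.
Step 4: Ties are present, so use the tie-corrected normal approximation (with continuity correction) for the p-value.
Step 5: p-value = 0.797863; compare to alpha = 0.1. fail to reject H0.

U_X = 27, p = 0.797863, fail to reject H0 at alpha = 0.1.


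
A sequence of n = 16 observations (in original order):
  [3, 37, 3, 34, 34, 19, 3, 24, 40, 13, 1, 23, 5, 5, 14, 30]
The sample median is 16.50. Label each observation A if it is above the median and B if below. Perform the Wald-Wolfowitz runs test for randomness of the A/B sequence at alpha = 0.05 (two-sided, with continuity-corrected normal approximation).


Step 1: Compute median = 16.50; label A = above, B = below.
Labels in order: BABAAABAABBABBBA  (n_A = 8, n_B = 8)
Step 2: Count runs R = 10.
Step 3: Under H0 (random ordering), E[R] = 2*n_A*n_B/(n_A+n_B) + 1 = 2*8*8/16 + 1 = 9.0000.
        Var[R] = 2*n_A*n_B*(2*n_A*n_B - n_A - n_B) / ((n_A+n_B)^2 * (n_A+n_B-1)) = 14336/3840 = 3.7333.
        SD[R] = 1.9322.
Step 4: Continuity-corrected z = (R - 0.5 - E[R]) / SD[R] = (10 - 0.5 - 9.0000) / 1.9322 = 0.2588.
Step 5: Two-sided p-value via normal approximation = 2*(1 - Phi(|z|)) = 0.795809.
Step 6: alpha = 0.05. fail to reject H0.

R = 10, z = 0.2588, p = 0.795809, fail to reject H0.


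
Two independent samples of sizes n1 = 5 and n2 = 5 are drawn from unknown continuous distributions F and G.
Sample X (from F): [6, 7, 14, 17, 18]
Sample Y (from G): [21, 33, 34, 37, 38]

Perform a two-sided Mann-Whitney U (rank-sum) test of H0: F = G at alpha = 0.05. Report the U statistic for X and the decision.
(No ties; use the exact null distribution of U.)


Step 1: Combine and sort all 10 observations; assign midranks.
sorted (value, group): (6,X), (7,X), (14,X), (17,X), (18,X), (21,Y), (33,Y), (34,Y), (37,Y), (38,Y)
ranks: 6->1, 7->2, 14->3, 17->4, 18->5, 21->6, 33->7, 34->8, 37->9, 38->10
Step 2: Rank sum for X: R1 = 1 + 2 + 3 + 4 + 5 = 15.
Step 3: U_X = R1 - n1(n1+1)/2 = 15 - 5*6/2 = 15 - 15 = 0.
       U_Y = n1*n2 - U_X = 25 - 0 = 25.
Step 4: No ties, so the exact null distribution of U (based on enumerating the C(10,5) = 252 equally likely rank assignments) gives the two-sided p-value.
Step 5: p-value = 0.007937; compare to alpha = 0.05. reject H0.

U_X = 0, p = 0.007937, reject H0 at alpha = 0.05.


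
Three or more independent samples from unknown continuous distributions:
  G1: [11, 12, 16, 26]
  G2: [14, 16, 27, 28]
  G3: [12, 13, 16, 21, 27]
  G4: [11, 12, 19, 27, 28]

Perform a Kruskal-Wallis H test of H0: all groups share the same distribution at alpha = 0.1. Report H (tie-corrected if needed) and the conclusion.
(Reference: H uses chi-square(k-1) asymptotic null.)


Step 1: Combine all N = 18 observations and assign midranks.
sorted (value, group, rank): (11,G1,1.5), (11,G4,1.5), (12,G1,4), (12,G3,4), (12,G4,4), (13,G3,6), (14,G2,7), (16,G1,9), (16,G2,9), (16,G3,9), (19,G4,11), (21,G3,12), (26,G1,13), (27,G2,15), (27,G3,15), (27,G4,15), (28,G2,17.5), (28,G4,17.5)
Step 2: Sum ranks within each group.
R_1 = 27.5 (n_1 = 4)
R_2 = 48.5 (n_2 = 4)
R_3 = 46 (n_3 = 5)
R_4 = 49 (n_4 = 5)
Step 3: H = 12/(N(N+1)) * sum(R_i^2/n_i) - 3(N+1)
     = 12/(18*19) * (27.5^2/4 + 48.5^2/4 + 46^2/5 + 49^2/5) - 3*19
     = 0.035088 * 1680.53 - 57
     = 1.965789.
Step 4: Ties present; correction factor C = 1 - 84/(18^3 - 18) = 0.985552. Corrected H = 1.965789 / 0.985552 = 1.994607.
Step 5: Under H0, H ~ chi^2(3); p-value = 0.573527.
Step 6: alpha = 0.1. fail to reject H0.

H = 1.9946, df = 3, p = 0.573527, fail to reject H0.


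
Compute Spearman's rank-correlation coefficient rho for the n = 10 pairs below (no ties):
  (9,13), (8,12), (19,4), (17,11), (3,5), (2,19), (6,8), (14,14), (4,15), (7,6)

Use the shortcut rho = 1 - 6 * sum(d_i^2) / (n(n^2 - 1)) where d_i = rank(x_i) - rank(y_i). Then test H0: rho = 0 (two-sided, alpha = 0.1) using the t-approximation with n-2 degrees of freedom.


Step 1: Rank x and y separately (midranks; no ties here).
rank(x): 9->7, 8->6, 19->10, 17->9, 3->2, 2->1, 6->4, 14->8, 4->3, 7->5
rank(y): 13->7, 12->6, 4->1, 11->5, 5->2, 19->10, 8->4, 14->8, 15->9, 6->3
Step 2: d_i = R_x(i) - R_y(i); compute d_i^2.
  (7-7)^2=0, (6-6)^2=0, (10-1)^2=81, (9-5)^2=16, (2-2)^2=0, (1-10)^2=81, (4-4)^2=0, (8-8)^2=0, (3-9)^2=36, (5-3)^2=4
sum(d^2) = 218.
Step 3: rho = 1 - 6*218 / (10*(10^2 - 1)) = 1 - 1308/990 = -0.321212.
Step 4: Under H0, t = rho * sqrt((n-2)/(1-rho^2)) = -0.9594 ~ t(8).
Step 5: Two-sided p-value from the t-distribution with 8 df = 0.365468.
Step 6: alpha = 0.1. fail to reject H0.

rho = -0.3212, p = 0.365468, fail to reject H0 at alpha = 0.1.


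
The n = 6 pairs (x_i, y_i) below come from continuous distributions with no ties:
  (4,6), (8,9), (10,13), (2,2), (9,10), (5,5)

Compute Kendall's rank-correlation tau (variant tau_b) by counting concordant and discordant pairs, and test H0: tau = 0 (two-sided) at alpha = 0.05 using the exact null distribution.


Step 1: Enumerate the 15 unordered pairs (i,j) with i<j and classify each by sign(x_j-x_i) * sign(y_j-y_i).
  (1,2):dx=+4,dy=+3->C; (1,3):dx=+6,dy=+7->C; (1,4):dx=-2,dy=-4->C; (1,5):dx=+5,dy=+4->C
  (1,6):dx=+1,dy=-1->D; (2,3):dx=+2,dy=+4->C; (2,4):dx=-6,dy=-7->C; (2,5):dx=+1,dy=+1->C
  (2,6):dx=-3,dy=-4->C; (3,4):dx=-8,dy=-11->C; (3,5):dx=-1,dy=-3->C; (3,6):dx=-5,dy=-8->C
  (4,5):dx=+7,dy=+8->C; (4,6):dx=+3,dy=+3->C; (5,6):dx=-4,dy=-5->C
Step 2: C = 14, D = 1, total pairs = 15.
Step 3: tau = (C - D)/(n(n-1)/2) = (14 - 1)/15 = 0.866667.
Step 4: Exact two-sided p-value (enumerate n! = 720 permutations of y under H0): p = 0.016667.
Step 5: alpha = 0.05. reject H0.

tau_b = 0.8667 (C=14, D=1), p = 0.016667, reject H0.


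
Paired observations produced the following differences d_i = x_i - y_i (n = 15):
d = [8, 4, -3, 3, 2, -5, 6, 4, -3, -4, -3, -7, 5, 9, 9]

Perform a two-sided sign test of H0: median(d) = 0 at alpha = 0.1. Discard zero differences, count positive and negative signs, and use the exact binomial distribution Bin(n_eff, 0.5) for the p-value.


Step 1: Discard zero differences. Original n = 15; n_eff = number of nonzero differences = 15.
Nonzero differences (with sign): +8, +4, -3, +3, +2, -5, +6, +4, -3, -4, -3, -7, +5, +9, +9
Step 2: Count signs: positive = 9, negative = 6.
Step 3: Under H0: P(positive) = 0.5, so the number of positives S ~ Bin(15, 0.5).
Step 4: Two-sided exact p-value = sum of Bin(15,0.5) probabilities at or below the observed probability = 0.607239.
Step 5: alpha = 0.1. fail to reject H0.

n_eff = 15, pos = 9, neg = 6, p = 0.607239, fail to reject H0.


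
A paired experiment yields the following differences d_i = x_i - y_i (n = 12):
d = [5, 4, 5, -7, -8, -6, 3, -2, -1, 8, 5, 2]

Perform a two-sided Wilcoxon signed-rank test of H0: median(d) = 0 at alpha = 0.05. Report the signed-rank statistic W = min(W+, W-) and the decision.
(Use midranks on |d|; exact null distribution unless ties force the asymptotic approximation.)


Step 1: Drop any zero differences (none here) and take |d_i|.
|d| = [5, 4, 5, 7, 8, 6, 3, 2, 1, 8, 5, 2]
Step 2: Midrank |d_i| (ties get averaged ranks).
ranks: |5|->7, |4|->5, |5|->7, |7|->10, |8|->11.5, |6|->9, |3|->4, |2|->2.5, |1|->1, |8|->11.5, |5|->7, |2|->2.5
Step 3: Attach original signs; sum ranks with positive sign and with negative sign.
W+ = 7 + 5 + 7 + 4 + 11.5 + 7 + 2.5 = 44
W- = 10 + 11.5 + 9 + 2.5 + 1 = 34
(Check: W+ + W- = 78 should equal n(n+1)/2 = 78.)
Step 4: Test statistic W = min(W+, W-) = 34.
Step 5: Ties in |d|, so use the tie-corrected normal approximation.
        E[W] = n(n+1)/4 = 12*13/4 = 39.
        Tie groups: |d|=2 (t=2), |d|=5 (t=3), |d|=8 (t=2); sum(t^3 - t) = 36.
        Var[W] = n(n+1)(2n+1)/24 - sum(t^3-t)/48 = 3900/24 - 36/48 = 161.75.
        z = (W - E[W]) / sqrt(Var[W]) = (34 - 39) / 12.7181 = -0.3931.
        Two-sided p = 2*Phi(z) = 0.694216.
Step 6: alpha = 0.05. fail to reject H0.

W+ = 44, W- = 34, W = min = 34, p = 0.694216, fail to reject H0.


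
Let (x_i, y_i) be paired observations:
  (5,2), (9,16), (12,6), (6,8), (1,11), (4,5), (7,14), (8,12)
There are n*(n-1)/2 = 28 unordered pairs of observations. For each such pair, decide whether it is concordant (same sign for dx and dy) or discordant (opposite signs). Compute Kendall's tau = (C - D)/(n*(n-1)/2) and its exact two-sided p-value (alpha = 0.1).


Step 1: Enumerate the 28 unordered pairs (i,j) with i<j and classify each by sign(x_j-x_i) * sign(y_j-y_i).
  (1,2):dx=+4,dy=+14->C; (1,3):dx=+7,dy=+4->C; (1,4):dx=+1,dy=+6->C; (1,5):dx=-4,dy=+9->D
  (1,6):dx=-1,dy=+3->D; (1,7):dx=+2,dy=+12->C; (1,8):dx=+3,dy=+10->C; (2,3):dx=+3,dy=-10->D
  (2,4):dx=-3,dy=-8->C; (2,5):dx=-8,dy=-5->C; (2,6):dx=-5,dy=-11->C; (2,7):dx=-2,dy=-2->C
  (2,8):dx=-1,dy=-4->C; (3,4):dx=-6,dy=+2->D; (3,5):dx=-11,dy=+5->D; (3,6):dx=-8,dy=-1->C
  (3,7):dx=-5,dy=+8->D; (3,8):dx=-4,dy=+6->D; (4,5):dx=-5,dy=+3->D; (4,6):dx=-2,dy=-3->C
  (4,7):dx=+1,dy=+6->C; (4,8):dx=+2,dy=+4->C; (5,6):dx=+3,dy=-6->D; (5,7):dx=+6,dy=+3->C
  (5,8):dx=+7,dy=+1->C; (6,7):dx=+3,dy=+9->C; (6,8):dx=+4,dy=+7->C; (7,8):dx=+1,dy=-2->D
Step 2: C = 18, D = 10, total pairs = 28.
Step 3: tau = (C - D)/(n(n-1)/2) = (18 - 10)/28 = 0.285714.
Step 4: Exact two-sided p-value (enumerate n! = 40320 permutations of y under H0): p = 0.398760.
Step 5: alpha = 0.1. fail to reject H0.

tau_b = 0.2857 (C=18, D=10), p = 0.398760, fail to reject H0.


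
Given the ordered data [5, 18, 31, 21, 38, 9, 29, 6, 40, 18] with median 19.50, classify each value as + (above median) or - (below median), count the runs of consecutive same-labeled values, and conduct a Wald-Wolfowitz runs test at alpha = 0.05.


Step 1: Compute median = 19.50; label A = above, B = below.
Labels in order: BBAAABABAB  (n_A = 5, n_B = 5)
Step 2: Count runs R = 7.
Step 3: Under H0 (random ordering), E[R] = 2*n_A*n_B/(n_A+n_B) + 1 = 2*5*5/10 + 1 = 6.0000.
        Var[R] = 2*n_A*n_B*(2*n_A*n_B - n_A - n_B) / ((n_A+n_B)^2 * (n_A+n_B-1)) = 2000/900 = 2.2222.
        SD[R] = 1.4907.
Step 4: Continuity-corrected z = (R - 0.5 - E[R]) / SD[R] = (7 - 0.5 - 6.0000) / 1.4907 = 0.3354.
Step 5: Two-sided p-value via normal approximation = 2*(1 - Phi(|z|)) = 0.737316.
Step 6: alpha = 0.05. fail to reject H0.

R = 7, z = 0.3354, p = 0.737316, fail to reject H0.


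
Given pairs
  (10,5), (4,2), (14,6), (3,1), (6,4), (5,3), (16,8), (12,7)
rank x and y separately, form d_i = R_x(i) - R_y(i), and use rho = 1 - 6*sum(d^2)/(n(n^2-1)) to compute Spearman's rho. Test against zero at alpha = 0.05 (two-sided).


Step 1: Rank x and y separately (midranks; no ties here).
rank(x): 10->5, 4->2, 14->7, 3->1, 6->4, 5->3, 16->8, 12->6
rank(y): 5->5, 2->2, 6->6, 1->1, 4->4, 3->3, 8->8, 7->7
Step 2: d_i = R_x(i) - R_y(i); compute d_i^2.
  (5-5)^2=0, (2-2)^2=0, (7-6)^2=1, (1-1)^2=0, (4-4)^2=0, (3-3)^2=0, (8-8)^2=0, (6-7)^2=1
sum(d^2) = 2.
Step 3: rho = 1 - 6*2 / (8*(8^2 - 1)) = 1 - 12/504 = 0.976190.
Step 4: Under H0, t = rho * sqrt((n-2)/(1-rho^2)) = 11.0235 ~ t(6).
Step 5: Two-sided p-value from the t-distribution with 6 df = 0.000033.
Step 6: alpha = 0.05. reject H0.

rho = 0.9762, p = 0.000033, reject H0 at alpha = 0.05.


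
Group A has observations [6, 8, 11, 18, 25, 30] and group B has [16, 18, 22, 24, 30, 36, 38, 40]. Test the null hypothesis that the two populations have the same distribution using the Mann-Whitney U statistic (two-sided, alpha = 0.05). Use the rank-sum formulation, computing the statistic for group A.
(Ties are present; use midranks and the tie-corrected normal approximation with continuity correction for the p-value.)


Step 1: Combine and sort all 14 observations; assign midranks.
sorted (value, group): (6,X), (8,X), (11,X), (16,Y), (18,X), (18,Y), (22,Y), (24,Y), (25,X), (30,X), (30,Y), (36,Y), (38,Y), (40,Y)
ranks: 6->1, 8->2, 11->3, 16->4, 18->5.5, 18->5.5, 22->7, 24->8, 25->9, 30->10.5, 30->10.5, 36->12, 38->13, 40->14
Step 2: Rank sum for X: R1 = 1 + 2 + 3 + 5.5 + 9 + 10.5 = 31.
Step 3: U_X = R1 - n1(n1+1)/2 = 31 - 6*7/2 = 31 - 21 = 10.
       U_Y = n1*n2 - U_X = 48 - 10 = 38.
Step 4: Ties are present, so use the tie-corrected normal approximation (with continuity correction) for the p-value.
Step 5: p-value = 0.080692; compare to alpha = 0.05. fail to reject H0.

U_X = 10, p = 0.080692, fail to reject H0 at alpha = 0.05.


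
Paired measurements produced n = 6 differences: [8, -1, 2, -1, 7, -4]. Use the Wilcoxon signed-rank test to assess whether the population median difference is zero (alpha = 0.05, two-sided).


Step 1: Drop any zero differences (none here) and take |d_i|.
|d| = [8, 1, 2, 1, 7, 4]
Step 2: Midrank |d_i| (ties get averaged ranks).
ranks: |8|->6, |1|->1.5, |2|->3, |1|->1.5, |7|->5, |4|->4
Step 3: Attach original signs; sum ranks with positive sign and with negative sign.
W+ = 6 + 3 + 5 = 14
W- = 1.5 + 1.5 + 4 = 7
(Check: W+ + W- = 21 should equal n(n+1)/2 = 21.)
Step 4: Test statistic W = min(W+, W-) = 7.
Step 5: Ties in |d|, so use the tie-corrected normal approximation.
        E[W] = n(n+1)/4 = 6*7/4 = 10.5.
        Tie groups: |d|=1 (t=2); sum(t^3 - t) = 6.
        Var[W] = n(n+1)(2n+1)/24 - sum(t^3-t)/48 = 546/24 - 6/48 = 22.625.
        z = (W - E[W]) / sqrt(Var[W]) = (7 - 10.5) / 4.7566 = -0.7358.
        Two-sided p = 2*Phi(z) = 0.461838.
Step 6: alpha = 0.05. fail to reject H0.

W+ = 14, W- = 7, W = min = 7, p = 0.461838, fail to reject H0.


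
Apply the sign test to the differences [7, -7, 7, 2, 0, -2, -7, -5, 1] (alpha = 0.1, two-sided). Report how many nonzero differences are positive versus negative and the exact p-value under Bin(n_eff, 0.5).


Step 1: Discard zero differences. Original n = 9; n_eff = number of nonzero differences = 8.
Nonzero differences (with sign): +7, -7, +7, +2, -2, -7, -5, +1
Step 2: Count signs: positive = 4, negative = 4.
Step 3: Under H0: P(positive) = 0.5, so the number of positives S ~ Bin(8, 0.5).
Step 4: Two-sided exact p-value = sum of Bin(8,0.5) probabilities at or below the observed probability = 1.000000.
Step 5: alpha = 0.1. fail to reject H0.

n_eff = 8, pos = 4, neg = 4, p = 1.000000, fail to reject H0.


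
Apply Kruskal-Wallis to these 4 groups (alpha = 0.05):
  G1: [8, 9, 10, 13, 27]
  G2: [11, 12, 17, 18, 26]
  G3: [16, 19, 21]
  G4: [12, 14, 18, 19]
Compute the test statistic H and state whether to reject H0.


Step 1: Combine all N = 17 observations and assign midranks.
sorted (value, group, rank): (8,G1,1), (9,G1,2), (10,G1,3), (11,G2,4), (12,G2,5.5), (12,G4,5.5), (13,G1,7), (14,G4,8), (16,G3,9), (17,G2,10), (18,G2,11.5), (18,G4,11.5), (19,G3,13.5), (19,G4,13.5), (21,G3,15), (26,G2,16), (27,G1,17)
Step 2: Sum ranks within each group.
R_1 = 30 (n_1 = 5)
R_2 = 47 (n_2 = 5)
R_3 = 37.5 (n_3 = 3)
R_4 = 38.5 (n_4 = 4)
Step 3: H = 12/(N(N+1)) * sum(R_i^2/n_i) - 3(N+1)
     = 12/(17*18) * (30^2/5 + 47^2/5 + 37.5^2/3 + 38.5^2/4) - 3*18
     = 0.039216 * 1461.11 - 54
     = 3.298529.
Step 4: Ties present; correction factor C = 1 - 18/(17^3 - 17) = 0.996324. Corrected H = 3.298529 / 0.996324 = 3.310701.
Step 5: Under H0, H ~ chi^2(3); p-value = 0.346156.
Step 6: alpha = 0.05. fail to reject H0.

H = 3.3107, df = 3, p = 0.346156, fail to reject H0.


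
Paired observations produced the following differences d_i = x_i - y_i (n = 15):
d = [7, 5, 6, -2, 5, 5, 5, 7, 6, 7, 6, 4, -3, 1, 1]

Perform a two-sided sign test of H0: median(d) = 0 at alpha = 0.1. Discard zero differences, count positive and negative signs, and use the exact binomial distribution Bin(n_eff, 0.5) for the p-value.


Step 1: Discard zero differences. Original n = 15; n_eff = number of nonzero differences = 15.
Nonzero differences (with sign): +7, +5, +6, -2, +5, +5, +5, +7, +6, +7, +6, +4, -3, +1, +1
Step 2: Count signs: positive = 13, negative = 2.
Step 3: Under H0: P(positive) = 0.5, so the number of positives S ~ Bin(15, 0.5).
Step 4: Two-sided exact p-value = sum of Bin(15,0.5) probabilities at or below the observed probability = 0.007385.
Step 5: alpha = 0.1. reject H0.

n_eff = 15, pos = 13, neg = 2, p = 0.007385, reject H0.


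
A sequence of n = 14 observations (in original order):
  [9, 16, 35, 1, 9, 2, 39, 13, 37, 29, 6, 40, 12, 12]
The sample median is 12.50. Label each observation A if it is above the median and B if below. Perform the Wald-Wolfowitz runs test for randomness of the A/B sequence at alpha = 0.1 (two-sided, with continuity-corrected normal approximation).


Step 1: Compute median = 12.50; label A = above, B = below.
Labels in order: BAABBBAAAABABB  (n_A = 7, n_B = 7)
Step 2: Count runs R = 7.
Step 3: Under H0 (random ordering), E[R] = 2*n_A*n_B/(n_A+n_B) + 1 = 2*7*7/14 + 1 = 8.0000.
        Var[R] = 2*n_A*n_B*(2*n_A*n_B - n_A - n_B) / ((n_A+n_B)^2 * (n_A+n_B-1)) = 8232/2548 = 3.2308.
        SD[R] = 1.7974.
Step 4: Continuity-corrected z = (R + 0.5 - E[R]) / SD[R] = (7 + 0.5 - 8.0000) / 1.7974 = -0.2782.
Step 5: Two-sided p-value via normal approximation = 2*(1 - Phi(|z|)) = 0.780879.
Step 6: alpha = 0.1. fail to reject H0.

R = 7, z = -0.2782, p = 0.780879, fail to reject H0.


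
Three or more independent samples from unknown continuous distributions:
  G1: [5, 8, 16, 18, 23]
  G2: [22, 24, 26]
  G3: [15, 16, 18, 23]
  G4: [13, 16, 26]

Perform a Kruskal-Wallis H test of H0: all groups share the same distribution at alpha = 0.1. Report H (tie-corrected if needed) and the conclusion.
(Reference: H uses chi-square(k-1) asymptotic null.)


Step 1: Combine all N = 15 observations and assign midranks.
sorted (value, group, rank): (5,G1,1), (8,G1,2), (13,G4,3), (15,G3,4), (16,G1,6), (16,G3,6), (16,G4,6), (18,G1,8.5), (18,G3,8.5), (22,G2,10), (23,G1,11.5), (23,G3,11.5), (24,G2,13), (26,G2,14.5), (26,G4,14.5)
Step 2: Sum ranks within each group.
R_1 = 29 (n_1 = 5)
R_2 = 37.5 (n_2 = 3)
R_3 = 30 (n_3 = 4)
R_4 = 23.5 (n_4 = 3)
Step 3: H = 12/(N(N+1)) * sum(R_i^2/n_i) - 3(N+1)
     = 12/(15*16) * (29^2/5 + 37.5^2/3 + 30^2/4 + 23.5^2/3) - 3*16
     = 0.050000 * 1046.03 - 48
     = 4.301667.
Step 4: Ties present; correction factor C = 1 - 42/(15^3 - 15) = 0.987500. Corrected H = 4.301667 / 0.987500 = 4.356118.
Step 5: Under H0, H ~ chi^2(3); p-value = 0.225489.
Step 6: alpha = 0.1. fail to reject H0.

H = 4.3561, df = 3, p = 0.225489, fail to reject H0.


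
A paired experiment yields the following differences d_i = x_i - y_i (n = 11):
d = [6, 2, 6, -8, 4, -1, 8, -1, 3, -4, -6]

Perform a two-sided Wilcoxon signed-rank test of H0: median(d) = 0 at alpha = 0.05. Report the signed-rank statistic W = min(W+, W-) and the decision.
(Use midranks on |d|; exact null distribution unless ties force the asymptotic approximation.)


Step 1: Drop any zero differences (none here) and take |d_i|.
|d| = [6, 2, 6, 8, 4, 1, 8, 1, 3, 4, 6]
Step 2: Midrank |d_i| (ties get averaged ranks).
ranks: |6|->8, |2|->3, |6|->8, |8|->10.5, |4|->5.5, |1|->1.5, |8|->10.5, |1|->1.5, |3|->4, |4|->5.5, |6|->8
Step 3: Attach original signs; sum ranks with positive sign and with negative sign.
W+ = 8 + 3 + 8 + 5.5 + 10.5 + 4 = 39
W- = 10.5 + 1.5 + 1.5 + 5.5 + 8 = 27
(Check: W+ + W- = 66 should equal n(n+1)/2 = 66.)
Step 4: Test statistic W = min(W+, W-) = 27.
Step 5: Ties in |d|, so use the tie-corrected normal approximation.
        E[W] = n(n+1)/4 = 11*12/4 = 33.
        Tie groups: |d|=1 (t=2), |d|=4 (t=2), |d|=6 (t=3), |d|=8 (t=2); sum(t^3 - t) = 42.
        Var[W] = n(n+1)(2n+1)/24 - sum(t^3-t)/48 = 3036/24 - 42/48 = 125.625.
        z = (W - E[W]) / sqrt(Var[W]) = (27 - 33) / 11.2083 = -0.5353.
        Two-sided p = 2*Phi(z) = 0.592429.
Step 6: alpha = 0.05. fail to reject H0.

W+ = 39, W- = 27, W = min = 27, p = 0.592429, fail to reject H0.


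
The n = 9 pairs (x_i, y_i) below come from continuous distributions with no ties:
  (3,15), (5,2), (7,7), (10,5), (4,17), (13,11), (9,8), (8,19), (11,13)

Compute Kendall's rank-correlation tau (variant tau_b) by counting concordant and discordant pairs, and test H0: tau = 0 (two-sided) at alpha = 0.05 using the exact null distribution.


Step 1: Enumerate the 36 unordered pairs (i,j) with i<j and classify each by sign(x_j-x_i) * sign(y_j-y_i).
  (1,2):dx=+2,dy=-13->D; (1,3):dx=+4,dy=-8->D; (1,4):dx=+7,dy=-10->D; (1,5):dx=+1,dy=+2->C
  (1,6):dx=+10,dy=-4->D; (1,7):dx=+6,dy=-7->D; (1,8):dx=+5,dy=+4->C; (1,9):dx=+8,dy=-2->D
  (2,3):dx=+2,dy=+5->C; (2,4):dx=+5,dy=+3->C; (2,5):dx=-1,dy=+15->D; (2,6):dx=+8,dy=+9->C
  (2,7):dx=+4,dy=+6->C; (2,8):dx=+3,dy=+17->C; (2,9):dx=+6,dy=+11->C; (3,4):dx=+3,dy=-2->D
  (3,5):dx=-3,dy=+10->D; (3,6):dx=+6,dy=+4->C; (3,7):dx=+2,dy=+1->C; (3,8):dx=+1,dy=+12->C
  (3,9):dx=+4,dy=+6->C; (4,5):dx=-6,dy=+12->D; (4,6):dx=+3,dy=+6->C; (4,7):dx=-1,dy=+3->D
  (4,8):dx=-2,dy=+14->D; (4,9):dx=+1,dy=+8->C; (5,6):dx=+9,dy=-6->D; (5,7):dx=+5,dy=-9->D
  (5,8):dx=+4,dy=+2->C; (5,9):dx=+7,dy=-4->D; (6,7):dx=-4,dy=-3->C; (6,8):dx=-5,dy=+8->D
  (6,9):dx=-2,dy=+2->D; (7,8):dx=-1,dy=+11->D; (7,9):dx=+2,dy=+5->C; (8,9):dx=+3,dy=-6->D
Step 2: C = 17, D = 19, total pairs = 36.
Step 3: tau = (C - D)/(n(n-1)/2) = (17 - 19)/36 = -0.055556.
Step 4: Exact two-sided p-value (enumerate n! = 362880 permutations of y under H0): p = 0.919455.
Step 5: alpha = 0.05. fail to reject H0.

tau_b = -0.0556 (C=17, D=19), p = 0.919455, fail to reject H0.


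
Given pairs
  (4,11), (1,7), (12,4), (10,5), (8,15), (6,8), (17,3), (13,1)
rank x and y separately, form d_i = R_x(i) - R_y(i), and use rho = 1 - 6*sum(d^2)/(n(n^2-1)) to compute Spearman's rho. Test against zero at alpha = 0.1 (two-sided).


Step 1: Rank x and y separately (midranks; no ties here).
rank(x): 4->2, 1->1, 12->6, 10->5, 8->4, 6->3, 17->8, 13->7
rank(y): 11->7, 7->5, 4->3, 5->4, 15->8, 8->6, 3->2, 1->1
Step 2: d_i = R_x(i) - R_y(i); compute d_i^2.
  (2-7)^2=25, (1-5)^2=16, (6-3)^2=9, (5-4)^2=1, (4-8)^2=16, (3-6)^2=9, (8-2)^2=36, (7-1)^2=36
sum(d^2) = 148.
Step 3: rho = 1 - 6*148 / (8*(8^2 - 1)) = 1 - 888/504 = -0.761905.
Step 4: Under H0, t = rho * sqrt((n-2)/(1-rho^2)) = -2.8814 ~ t(6).
Step 5: Two-sided p-value from the t-distribution with 6 df = 0.028005.
Step 6: alpha = 0.1. reject H0.

rho = -0.7619, p = 0.028005, reject H0 at alpha = 0.1.


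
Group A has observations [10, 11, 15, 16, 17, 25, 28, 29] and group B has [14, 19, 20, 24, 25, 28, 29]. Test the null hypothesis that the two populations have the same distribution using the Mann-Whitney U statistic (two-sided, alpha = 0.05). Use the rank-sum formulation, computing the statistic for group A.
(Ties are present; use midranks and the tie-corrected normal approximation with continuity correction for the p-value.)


Step 1: Combine and sort all 15 observations; assign midranks.
sorted (value, group): (10,X), (11,X), (14,Y), (15,X), (16,X), (17,X), (19,Y), (20,Y), (24,Y), (25,X), (25,Y), (28,X), (28,Y), (29,X), (29,Y)
ranks: 10->1, 11->2, 14->3, 15->4, 16->5, 17->6, 19->7, 20->8, 24->9, 25->10.5, 25->10.5, 28->12.5, 28->12.5, 29->14.5, 29->14.5
Step 2: Rank sum for X: R1 = 1 + 2 + 4 + 5 + 6 + 10.5 + 12.5 + 14.5 = 55.5.
Step 3: U_X = R1 - n1(n1+1)/2 = 55.5 - 8*9/2 = 55.5 - 36 = 19.5.
       U_Y = n1*n2 - U_X = 56 - 19.5 = 36.5.
Step 4: Ties are present, so use the tie-corrected normal approximation (with continuity correction) for the p-value.
Step 5: p-value = 0.353247; compare to alpha = 0.05. fail to reject H0.

U_X = 19.5, p = 0.353247, fail to reject H0 at alpha = 0.05.


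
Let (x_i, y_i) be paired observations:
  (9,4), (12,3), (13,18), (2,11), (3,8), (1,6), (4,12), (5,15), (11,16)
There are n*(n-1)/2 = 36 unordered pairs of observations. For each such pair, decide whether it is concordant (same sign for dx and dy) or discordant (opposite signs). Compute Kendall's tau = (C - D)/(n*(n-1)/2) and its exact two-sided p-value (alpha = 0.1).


Step 1: Enumerate the 36 unordered pairs (i,j) with i<j and classify each by sign(x_j-x_i) * sign(y_j-y_i).
  (1,2):dx=+3,dy=-1->D; (1,3):dx=+4,dy=+14->C; (1,4):dx=-7,dy=+7->D; (1,5):dx=-6,dy=+4->D
  (1,6):dx=-8,dy=+2->D; (1,7):dx=-5,dy=+8->D; (1,8):dx=-4,dy=+11->D; (1,9):dx=+2,dy=+12->C
  (2,3):dx=+1,dy=+15->C; (2,4):dx=-10,dy=+8->D; (2,5):dx=-9,dy=+5->D; (2,6):dx=-11,dy=+3->D
  (2,7):dx=-8,dy=+9->D; (2,8):dx=-7,dy=+12->D; (2,9):dx=-1,dy=+13->D; (3,4):dx=-11,dy=-7->C
  (3,5):dx=-10,dy=-10->C; (3,6):dx=-12,dy=-12->C; (3,7):dx=-9,dy=-6->C; (3,8):dx=-8,dy=-3->C
  (3,9):dx=-2,dy=-2->C; (4,5):dx=+1,dy=-3->D; (4,6):dx=-1,dy=-5->C; (4,7):dx=+2,dy=+1->C
  (4,8):dx=+3,dy=+4->C; (4,9):dx=+9,dy=+5->C; (5,6):dx=-2,dy=-2->C; (5,7):dx=+1,dy=+4->C
  (5,8):dx=+2,dy=+7->C; (5,9):dx=+8,dy=+8->C; (6,7):dx=+3,dy=+6->C; (6,8):dx=+4,dy=+9->C
  (6,9):dx=+10,dy=+10->C; (7,8):dx=+1,dy=+3->C; (7,9):dx=+7,dy=+4->C; (8,9):dx=+6,dy=+1->C
Step 2: C = 23, D = 13, total pairs = 36.
Step 3: tau = (C - D)/(n(n-1)/2) = (23 - 13)/36 = 0.277778.
Step 4: Exact two-sided p-value (enumerate n! = 362880 permutations of y under H0): p = 0.358488.
Step 5: alpha = 0.1. fail to reject H0.

tau_b = 0.2778 (C=23, D=13), p = 0.358488, fail to reject H0.
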